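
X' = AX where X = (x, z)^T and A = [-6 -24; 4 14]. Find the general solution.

Coefficient matrix A = [[-6, -24], [4, 14]].
Characteristic polynomial det(A - λI) = λ^2 - 8λ + 12 = 0.
Eigenvalues λ = 2, 6.
For λ=2: (A-λI) row 1 is [-8, -24], so an eigenvector is (3, -1).
For λ=6: (A-λI) row 1 is [-12, -24], so an eigenvector is (-2, 1).
General solution: C_1e^(2t)(3,-1) + C_2e^(6t)(-2,1).

x(t) = 3C_1e^(2t) - 2C_2e^(6t), z(t) = -C_1e^(2t) + C_2e^(6t)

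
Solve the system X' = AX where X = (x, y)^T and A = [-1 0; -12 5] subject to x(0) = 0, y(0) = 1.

x(t) = 0, y(t) = e^(5t)

Coefficient matrix A = [[-1, 0], [-12, 5]].
Characteristic polynomial det(A - λI) = λ^2 - 4λ - 5 = 0.
Eigenvalues λ = -1, 5.
For λ=-1: (A-λI) row 2 is [-12, 6], so an eigenvector is (-1, -2).
For λ=5: (A-λI) row 1 is [-6, 0], so an eigenvector is (0, -1).
General solution: K_1e^(-t)(-1,-2) + K_2e^(5t)(0,-1).
Applying x(0)=0, y(0)=1 gives K_1=0, K_2=-1.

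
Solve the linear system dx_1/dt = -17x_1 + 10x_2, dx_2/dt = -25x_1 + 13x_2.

Coefficient matrix A = [[-17, 10], [-25, 13]].
Characteristic polynomial det(A - λI) = λ^2 + 4λ + 29 = 0.
Eigenvalues λ = -2 ± 5i (complex conjugate pair).
For λ=-2+5i: an eigenvector is (1,1) - i(-1,-2) = (1 + i, 1 + 2i).
A real fundamental pair from Re and Im of e^((-2+5i)t)v: X_1 = e^(-2t)(cos(5t)·(1,1) + sin(5t)·(-1,-2)), X_2 = e^(-2t)(sin(5t)·(1,1) - cos(5t)·(-1,-2)).
General solution: K_1X_1 + K_2X_2.

x_1(t) = -K_1e^(-2t)sin(5t) + K_1e^(-2t)cos(5t) + K_2e^(-2t)sin(5t) + K_2e^(-2t)cos(5t), x_2(t) = -2K_1e^(-2t)sin(5t) + K_1e^(-2t)cos(5t) + K_2e^(-2t)sin(5t) + 2K_2e^(-2t)cos(5t)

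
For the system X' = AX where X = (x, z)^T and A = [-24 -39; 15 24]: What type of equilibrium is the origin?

A = [[-24,-39],[15,24]]; det(A-λI) = λ^2 + 9.
λ = 0 ± 3i: zero real part.

center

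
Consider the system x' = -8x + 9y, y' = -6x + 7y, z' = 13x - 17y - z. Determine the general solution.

x(t) = 3K_1e^(-2t) + K_2e^(t), y(t) = 2K_1e^(-2t) + K_2e^(t), z(t) = -5K_1e^(-2t) - 2K_2e^(t) + K_3e^(-t)

Coefficient matrix A = [[-8, 9, 0], [-6, 7, 0], [13, -17, -1]].
det(A - λI) = 0 gives eigenvalues λ = -2, 1, -1.
For λ=-2: eigenvector (3,2,-5).
For λ=1: eigenvector (1,1,-2).
For λ=-1: eigenvector (0,0,1).
General solution: K_1e^(-2t)(3,2,-5) + K_2e^(t)(1,1,-2) + K_3e^(-t)(0,0,1).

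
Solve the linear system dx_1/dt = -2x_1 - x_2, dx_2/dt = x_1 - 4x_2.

x_1(t) = -K_1e^(-3t) - K_2te^(-3t) + 2K_2e^(-3t), x_2(t) = -K_1e^(-3t) - K_2te^(-3t) + 3K_2e^(-3t)

Coefficient matrix A = [[-2, -1], [1, -4]].
Characteristic polynomial det(A - λI) = λ^2 + 6λ + 9 = 0.
Single eigenvalue λ = -3 with algebraic multiplicity 2.
Eigenvector v = (-1,-1); generalized eigenvector w with (A-λI)w=v is (2,3).
General solution: e^(-3t)[K_1·v + K_2·(t·v + w)].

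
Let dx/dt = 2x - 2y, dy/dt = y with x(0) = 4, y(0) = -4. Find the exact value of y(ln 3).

-12

A = [[2,-2],[0,1]]; eigenvalues λ = 1, 2.
Eigenvectors: (-2,-1) for λ=1, (-1,0) for λ=2.
From the initial condition, c_1 = 4, c_2 = -12.
y(ln 3) = (4)(3^1)(-1) + (-12)(3^2)(0) = -12.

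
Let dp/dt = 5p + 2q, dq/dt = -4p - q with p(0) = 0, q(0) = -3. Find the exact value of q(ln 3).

63

A = [[5,2],[-4,-1]]; eigenvalues λ = 3, 1.
Eigenvectors: (-1,1) for λ=3, (-1,2) for λ=1.
From the initial condition, c_1 = 3, c_2 = -3.
q(ln 3) = (3)(3^3)(1) + (-3)(3^1)(2) = 63.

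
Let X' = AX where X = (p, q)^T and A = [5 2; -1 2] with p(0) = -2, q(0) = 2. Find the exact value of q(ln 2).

16

A = [[5,2],[-1,2]]; eigenvalues λ = 3, 4.
Eigenvectors: (1,-1) for λ=3, (-2,1) for λ=4.
From the initial condition, c_1 = -2, c_2 = 0.
q(ln 2) = (-2)(2^3)(-1) + (0)(2^4)(1) = 16.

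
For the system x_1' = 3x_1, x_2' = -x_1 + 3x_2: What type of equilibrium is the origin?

A = [[3,0],[-1,3]]; det(A-λI) = λ^2 - 6λ + 9.
repeated λ = 3 with a single eigenvector.

unstable improper node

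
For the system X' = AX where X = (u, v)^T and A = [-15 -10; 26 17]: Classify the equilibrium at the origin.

A = [[-15,-10],[26,17]]; det(A-λI) = λ^2 - 2λ + 5.
λ = 1 ± 2i: positive real part.

unstable spiral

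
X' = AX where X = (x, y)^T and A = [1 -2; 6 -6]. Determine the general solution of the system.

Coefficient matrix A = [[1, -2], [6, -6]].
Characteristic polynomial det(A - λI) = λ^2 + 5λ + 6 = 0.
Eigenvalues λ = -3, -2.
For λ=-3: (A-λI) row 1 is [4, -2], so an eigenvector is (1, 2).
For λ=-2: (A-λI) row 1 is [3, -2], so an eigenvector is (2, 3).
General solution: C_1e^(-3t)(1,2) + C_2e^(-2t)(2,3).

x(t) = C_1e^(-3t) + 2C_2e^(-2t), y(t) = 2C_1e^(-3t) + 3C_2e^(-2t)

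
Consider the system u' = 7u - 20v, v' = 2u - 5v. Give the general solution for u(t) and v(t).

Coefficient matrix A = [[7, -20], [2, -5]].
Characteristic polynomial det(A - λI) = λ^2 - 2λ + 5 = 0.
Eigenvalues λ = 1 ± 2i (complex conjugate pair).
For λ=1+2i: an eigenvector is (-1,0) - i(-3,-1) = (-1 + 3i, 0 + i).
A real fundamental pair from Re and Im of e^((1+2i)t)v: X_1 = e^(t)(cos(2t)·(-1,0) + sin(2t)·(-3,-1)), X_2 = e^(t)(sin(2t)·(-1,0) - cos(2t)·(-3,-1)).
General solution: c_1X_1 + c_2X_2.

u(t) = -3c_1e^(t)sin(2t) - c_1e^(t)cos(2t) - c_2e^(t)sin(2t) + 3c_2e^(t)cos(2t), v(t) = -c_1e^(t)sin(2t) + c_2e^(t)cos(2t)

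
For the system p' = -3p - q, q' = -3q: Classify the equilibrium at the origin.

A = [[-3,-1],[0,-3]]; det(A-λI) = λ^2 + 6λ + 9.
repeated λ = -3 with a single eigenvector.

stable improper node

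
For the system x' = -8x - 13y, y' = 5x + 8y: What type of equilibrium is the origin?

center

A = [[-8,-13],[5,8]]; det(A-λI) = λ^2 + 1.
λ = 0 ± i: zero real part.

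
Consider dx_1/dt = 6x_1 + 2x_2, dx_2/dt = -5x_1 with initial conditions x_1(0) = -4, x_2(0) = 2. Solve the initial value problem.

x_1(t) = -8e^(3t)sin(t) - 4e^(3t)cos(t), x_2(t) = 14e^(3t)sin(t) + 2e^(3t)cos(t)

Coefficient matrix A = [[6, 2], [-5, 0]].
Characteristic polynomial det(A - λI) = λ^2 - 6λ + 10 = 0.
Eigenvalues λ = 3 ± i (complex conjugate pair).
For λ=3+i: an eigenvector is (1,-1) - i(1,-2) = (1 - i, -1 + 2i).
A real fundamental pair from Re and Im of e^((3+i)t)v: X_1 = e^(3t)(cos(t)·(1,-1) + sin(t)·(1,-2)), X_2 = e^(3t)(sin(t)·(1,-1) - cos(t)·(1,-2)).
General solution: K_1X_1 + K_2X_2.
Applying x_1(0)=-4, x_2(0)=2 gives K_1=-6, K_2=-2.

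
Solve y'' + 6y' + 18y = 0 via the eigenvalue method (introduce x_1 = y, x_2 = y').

y(t) = C_1e^(-3t)cos(3t) + C_2e^(-3t)sin(3t)

Let x_1 = y, x_2 = y'. Then x_1' = x_2 and x_2' = -18x_1 - 6x_2.
A = [[0,1],[-18,-6]]; det(A-λI) = λ^2 + 6λ + 18.
Eigenvalues λ = -3 ± 3i.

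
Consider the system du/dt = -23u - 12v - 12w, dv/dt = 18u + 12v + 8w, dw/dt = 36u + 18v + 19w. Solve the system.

u(t) = -3C_1e^(t) - 6C_2e^(3t) + 4C_3e^(4t), v(t) = 2C_1e^(t) + 4C_2e^(3t) - 3C_3e^(4t), w(t) = 4C_1e^(t) + 9C_2e^(3t) - 6C_3e^(4t)

Coefficient matrix A = [[-23, -12, -12], [18, 12, 8], [36, 18, 19]].
det(A - λI) = 0 gives eigenvalues λ = 1, 3, 4.
For λ=1: eigenvector (-3,2,4).
For λ=3: eigenvector (-6,4,9).
For λ=4: eigenvector (4,-3,-6).
General solution: C_1e^(t)(-3,2,4) + C_2e^(3t)(-6,4,9) + C_3e^(4t)(4,-3,-6).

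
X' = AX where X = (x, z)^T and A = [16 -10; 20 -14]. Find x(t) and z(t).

Coefficient matrix A = [[16, -10], [20, -14]].
Characteristic polynomial det(A - λI) = λ^2 - 2λ - 24 = 0.
Eigenvalues λ = 6, -4.
For λ=6: (A-λI) row 1 is [10, -10], so an eigenvector is (-1, -1).
For λ=-4: (A-λI) row 1 is [20, -10], so an eigenvector is (-1, -2).
General solution: c_1e^(6t)(-1,-1) + c_2e^(-4t)(-1,-2).

x(t) = -c_1e^(6t) - c_2e^(-4t), z(t) = -c_1e^(6t) - 2c_2e^(-4t)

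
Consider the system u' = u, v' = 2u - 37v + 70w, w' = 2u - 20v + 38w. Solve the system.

u(t) = c_1e^(t), v(t) = -11c_1e^(t) - 7c_2e^(3t) + 2c_3e^(-2t), w(t) = -6c_1e^(t) - 4c_2e^(3t) + c_3e^(-2t)

Coefficient matrix A = [[1, 0, 0], [2, -37, 70], [2, -20, 38]].
det(A - λI) = 0 gives eigenvalues λ = 1, 3, -2.
For λ=1: eigenvector (1,-11,-6).
For λ=3: eigenvector (0,-7,-4).
For λ=-2: eigenvector (0,2,1).
General solution: c_1e^(t)(1,-11,-6) + c_2e^(3t)(0,-7,-4) + c_3e^(-2t)(0,2,1).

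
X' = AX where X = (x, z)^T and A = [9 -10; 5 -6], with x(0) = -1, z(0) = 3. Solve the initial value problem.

Coefficient matrix A = [[9, -10], [5, -6]].
Characteristic polynomial det(A - λI) = λ^2 - 3λ - 4 = 0.
Eigenvalues λ = 4, -1.
For λ=4: (A-λI) row 1 is [5, -10], so an eigenvector is (2, 1).
For λ=-1: (A-λI) row 1 is [10, -10], so an eigenvector is (-1, -1).
General solution: c_1e^(4t)(2,1) + c_2e^(-t)(-1,-1).
Applying x(0)=-1, z(0)=3 gives c_1=-4, c_2=-7.

x(t) = -8e^(4t) + 7e^(-t), z(t) = -4e^(4t) + 7e^(-t)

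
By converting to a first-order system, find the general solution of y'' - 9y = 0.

Let x_1 = y, x_2 = y'. Then x_1' = x_2 and x_2' = 9x_1.
A = [[0,1],[9,0]]; det(A-λI) = λ^2 - 9.
Eigenvalues λ = -3, 3 with eigenvectors (1,-3), (1,3).

y(t) = c_1e^(-3t) + c_2e^(3t)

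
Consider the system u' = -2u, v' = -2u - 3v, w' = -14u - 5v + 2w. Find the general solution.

u(t) = K_1e^(-2t), v(t) = -2K_1e^(-2t) + K_2e^(-3t), w(t) = K_1e^(-2t) + K_2e^(-3t) + K_3e^(2t)

Coefficient matrix A = [[-2, 0, 0], [-2, -3, 0], [-14, -5, 2]].
det(A - λI) = 0 gives eigenvalues λ = -2, -3, 2.
For λ=-2: eigenvector (1,-2,1).
For λ=-3: eigenvector (0,1,1).
For λ=2: eigenvector (0,0,1).
General solution: K_1e^(-2t)(1,-2,1) + K_2e^(-3t)(0,1,1) + K_3e^(2t)(0,0,1).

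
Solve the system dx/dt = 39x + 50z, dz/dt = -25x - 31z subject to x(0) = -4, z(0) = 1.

Coefficient matrix A = [[39, 50], [-25, -31]].
Characteristic polynomial det(A - λI) = λ^2 - 8λ + 41 = 0.
Eigenvalues λ = 4 ± 5i (complex conjugate pair).
For λ=4+5i: an eigenvector is (1,-1) - i(-3,2) = (1 + 3i, -1 - 2i).
A real fundamental pair from Re and Im of e^((4+5i)t)v: X_1 = e^(4t)(cos(5t)·(1,-1) + sin(5t)·(-3,2)), X_2 = e^(4t)(sin(5t)·(1,-1) - cos(5t)·(-3,2)).
General solution: K_1X_1 + K_2X_2.
Applying x(0)=-4, z(0)=1 gives K_1=5, K_2=-3.

x(t) = -18e^(4t)sin(5t) - 4e^(4t)cos(5t), z(t) = 13e^(4t)sin(5t) + e^(4t)cos(5t)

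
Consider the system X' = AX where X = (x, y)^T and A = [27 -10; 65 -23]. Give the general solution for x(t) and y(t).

x(t) = -K_1e^(2t)sin(5t) + K_1e^(2t)cos(5t) + K_2e^(2t)sin(5t) + K_2e^(2t)cos(5t), y(t) = -2K_1e^(2t)sin(5t) + 3K_1e^(2t)cos(5t) + 3K_2e^(2t)sin(5t) + 2K_2e^(2t)cos(5t)

Coefficient matrix A = [[27, -10], [65, -23]].
Characteristic polynomial det(A - λI) = λ^2 - 4λ + 29 = 0.
Eigenvalues λ = 2 ± 5i (complex conjugate pair).
For λ=2+5i: an eigenvector is (1,3) - i(-1,-2) = (1 + i, 3 + 2i).
A real fundamental pair from Re and Im of e^((2+5i)t)v: X_1 = e^(2t)(cos(5t)·(1,3) + sin(5t)·(-1,-2)), X_2 = e^(2t)(sin(5t)·(1,3) - cos(5t)·(-1,-2)).
General solution: K_1X_1 + K_2X_2.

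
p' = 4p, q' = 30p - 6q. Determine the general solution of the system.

p(t) = -K_2e^(4t), q(t) = -K_1e^(-6t) - 3K_2e^(4t)

Coefficient matrix A = [[4, 0], [30, -6]].
Characteristic polynomial det(A - λI) = λ^2 + 2λ - 24 = 0.
Eigenvalues λ = -6, 4.
For λ=-6: (A-λI) row 1 is [10, 0], so an eigenvector is (0, -1).
For λ=4: (A-λI) row 2 is [30, -10], so an eigenvector is (-1, -3).
General solution: K_1e^(-6t)(0,-1) + K_2e^(4t)(-1,-3).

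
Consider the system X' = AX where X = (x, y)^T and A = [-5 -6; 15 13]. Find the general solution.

Coefficient matrix A = [[-5, -6], [15, 13]].
Characteristic polynomial det(A - λI) = λ^2 - 8λ + 25 = 0.
Eigenvalues λ = 4 ± 3i (complex conjugate pair).
For λ=4+3i: an eigenvector is (-1,2) - i(-1,1) = (-1 + i, 2 - i).
A real fundamental pair from Re and Im of e^((4+3i)t)v: X_1 = e^(4t)(cos(3t)·(-1,2) + sin(3t)·(-1,1)), X_2 = e^(4t)(sin(3t)·(-1,2) - cos(3t)·(-1,1)).
General solution: K_1X_1 + K_2X_2.

x(t) = -K_1e^(4t)sin(3t) - K_1e^(4t)cos(3t) - K_2e^(4t)sin(3t) + K_2e^(4t)cos(3t), y(t) = K_1e^(4t)sin(3t) + 2K_1e^(4t)cos(3t) + 2K_2e^(4t)sin(3t) - K_2e^(4t)cos(3t)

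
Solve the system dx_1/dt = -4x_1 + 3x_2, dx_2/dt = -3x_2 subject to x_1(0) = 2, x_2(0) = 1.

x_1(t) = 3e^(-3t) - e^(-4t), x_2(t) = e^(-3t)

Coefficient matrix A = [[-4, 3], [0, -3]].
Characteristic polynomial det(A - λI) = λ^2 + 7λ + 12 = 0.
Eigenvalues λ = -4, -3.
For λ=-4: (A-λI) row 1 is [0, 3], so an eigenvector is (1, 0).
For λ=-3: (A-λI) row 1 is [-1, 3], so an eigenvector is (-3, -1).
General solution: K_1e^(-4t)(1,0) + K_2e^(-3t)(-3,-1).
Applying x_1(0)=2, x_2(0)=1 gives K_1=-1, K_2=-1.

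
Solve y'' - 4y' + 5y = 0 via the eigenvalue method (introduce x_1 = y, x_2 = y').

y(t) = C_1e^(2t)cos(t) + C_2e^(2t)sin(t)

Let x_1 = y, x_2 = y'. Then x_1' = x_2 and x_2' = -5x_1 + 4x_2.
A = [[0,1],[-5,4]]; det(A-λI) = λ^2 - 4λ + 5.
Eigenvalues λ = 2 ± i.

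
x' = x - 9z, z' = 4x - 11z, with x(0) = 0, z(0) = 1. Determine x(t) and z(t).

Coefficient matrix A = [[1, -9], [4, -11]].
Characteristic polynomial det(A - λI) = λ^2 + 10λ + 25 = 0.
Single eigenvalue λ = -5 with algebraic multiplicity 2.
Eigenvector v = (3,2); generalized eigenvector w with (A-λI)w=v is (-1,-1).
General solution: e^(-5t)[K_1·v + K_2·(t·v + w)].
Applying x(0)=0, z(0)=1 gives K_1=-1, K_2=-3.

x(t) = -9te^(-5t), z(t) = -6te^(-5t) + e^(-5t)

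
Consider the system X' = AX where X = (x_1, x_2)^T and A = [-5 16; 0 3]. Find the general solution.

Coefficient matrix A = [[-5, 16], [0, 3]].
Characteristic polynomial det(A - λI) = λ^2 + 2λ - 15 = 0.
Eigenvalues λ = -5, 3.
For λ=-5: (A-λI) row 1 is [0, 16], so an eigenvector is (-1, 0).
For λ=3: (A-λI) row 1 is [-8, 16], so an eigenvector is (2, 1).
General solution: c_1e^(-5t)(-1,0) + c_2e^(3t)(2,1).

x_1(t) = -c_1e^(-5t) + 2c_2e^(3t), x_2(t) = c_2e^(3t)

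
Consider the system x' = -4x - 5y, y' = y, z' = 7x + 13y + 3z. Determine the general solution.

Coefficient matrix A = [[-4, -5, 0], [0, 1, 0], [7, 13, 3]].
det(A - λI) = 0 gives eigenvalues λ = 3, 1, -4.
For λ=3: eigenvector (0,0,1).
For λ=1: eigenvector (-1,1,-3).
For λ=-4: eigenvector (1,0,-1).
General solution: K_1e^(3t)(0,0,1) + K_2e^(t)(-1,1,-3) + K_3e^(-4t)(1,0,-1).

x(t) = -K_2e^(t) + K_3e^(-4t), y(t) = K_2e^(t), z(t) = K_1e^(3t) - 3K_2e^(t) - K_3e^(-4t)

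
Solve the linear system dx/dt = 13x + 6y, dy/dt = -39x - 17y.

Coefficient matrix A = [[13, 6], [-39, -17]].
Characteristic polynomial det(A - λI) = λ^2 + 4λ + 13 = 0.
Eigenvalues λ = -2 ± 3i (complex conjugate pair).
For λ=-2+3i: an eigenvector is (-1,2) - i(-1,3) = (-1 + i, 2 - 3i).
A real fundamental pair from Re and Im of e^((-2+3i)t)v: X_1 = e^(-2t)(cos(3t)·(-1,2) + sin(3t)·(-1,3)), X_2 = e^(-2t)(sin(3t)·(-1,2) - cos(3t)·(-1,3)).
General solution: K_1X_1 + K_2X_2.

x(t) = -K_1e^(-2t)sin(3t) - K_1e^(-2t)cos(3t) - K_2e^(-2t)sin(3t) + K_2e^(-2t)cos(3t), y(t) = 3K_1e^(-2t)sin(3t) + 2K_1e^(-2t)cos(3t) + 2K_2e^(-2t)sin(3t) - 3K_2e^(-2t)cos(3t)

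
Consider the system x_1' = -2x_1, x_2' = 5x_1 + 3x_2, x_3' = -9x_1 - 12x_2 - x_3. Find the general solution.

Coefficient matrix A = [[-2, 0, 0], [5, 3, 0], [-9, -12, -1]].
det(A - λI) = 0 gives eigenvalues λ = -2, 3, -1.
For λ=-2: eigenvector (1,-1,-3).
For λ=3: eigenvector (0,1,-3).
For λ=-1: eigenvector (0,0,1).
General solution: c_1e^(-2t)(1,-1,-3) + c_2e^(3t)(0,1,-3) + c_3e^(-t)(0,0,1).

x_1(t) = c_1e^(-2t), x_2(t) = -c_1e^(-2t) + c_2e^(3t), x_3(t) = -3c_1e^(-2t) - 3c_2e^(3t) + c_3e^(-t)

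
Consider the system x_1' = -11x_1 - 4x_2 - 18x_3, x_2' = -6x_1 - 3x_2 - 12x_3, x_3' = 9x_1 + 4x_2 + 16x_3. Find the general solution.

x_1(t) = -c_1e^(3t) + 2c_2e^(t) + 2c_3e^(-2t), x_2(t) = -c_1e^(3t) + 3c_2e^(t), x_3(t) = c_1e^(3t) - 2c_2e^(t) - c_3e^(-2t)

Coefficient matrix A = [[-11, -4, -18], [-6, -3, -12], [9, 4, 16]].
det(A - λI) = 0 gives eigenvalues λ = 3, 1, -2.
For λ=3: eigenvector (-1,-1,1).
For λ=1: eigenvector (2,3,-2).
For λ=-2: eigenvector (2,0,-1).
General solution: c_1e^(3t)(-1,-1,1) + c_2e^(t)(2,3,-2) + c_3e^(-2t)(2,0,-1).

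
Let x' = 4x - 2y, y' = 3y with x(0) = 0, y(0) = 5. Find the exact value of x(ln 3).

-540

A = [[4,-2],[0,3]]; eigenvalues λ = 4, 3.
Eigenvectors: (1,0) for λ=4, (-2,-1) for λ=3.
From the initial condition, c_1 = -10, c_2 = -5.
x(ln 3) = (-10)(3^4)(1) + (-5)(3^3)(-2) = -540.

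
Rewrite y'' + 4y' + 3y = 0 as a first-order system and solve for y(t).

y(t) = C_1e^(-3t) + C_2e^(-t)

Let x_1 = y, x_2 = y'. Then x_1' = x_2 and x_2' = -3x_1 - 4x_2.
A = [[0,1],[-3,-4]]; det(A-λI) = λ^2 + 4λ + 3.
Eigenvalues λ = -3, -1 with eigenvectors (1,-3), (1,-1).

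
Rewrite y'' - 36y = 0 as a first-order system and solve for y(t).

y(t) = C_1e^(6t) + C_2e^(-6t)

Let x_1 = y, x_2 = y'. Then x_1' = x_2 and x_2' = 36x_1.
A = [[0,1],[36,0]]; det(A-λI) = λ^2 - 36.
Eigenvalues λ = 6, -6 with eigenvectors (1,6), (1,-6).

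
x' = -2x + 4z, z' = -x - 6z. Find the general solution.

x(t) = -2K_1e^(-4t) - 2K_2te^(-4t) + 3K_2e^(-4t), z(t) = K_1e^(-4t) + K_2te^(-4t) - 2K_2e^(-4t)

Coefficient matrix A = [[-2, 4], [-1, -6]].
Characteristic polynomial det(A - λI) = λ^2 + 8λ + 16 = 0.
Single eigenvalue λ = -4 with algebraic multiplicity 2.
Eigenvector v = (-2,1); generalized eigenvector w with (A-λI)w=v is (3,-2).
General solution: e^(-4t)[K_1·v + K_2·(t·v + w)].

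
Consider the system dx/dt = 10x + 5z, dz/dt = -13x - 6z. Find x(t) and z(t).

Coefficient matrix A = [[10, 5], [-13, -6]].
Characteristic polynomial det(A - λI) = λ^2 - 4λ + 5 = 0.
Eigenvalues λ = 2 ± i (complex conjugate pair).
For λ=2+i: an eigenvector is (-1,2) - i(2,-3) = (-1 - 2i, 2 + 3i).
A real fundamental pair from Re and Im of e^((2+i)t)v: X_1 = e^(2t)(cos(t)·(-1,2) + sin(t)·(2,-3)), X_2 = e^(2t)(sin(t)·(-1,2) - cos(t)·(2,-3)).
General solution: K_1X_1 + K_2X_2.

x(t) = 2K_1e^(2t)sin(t) - K_1e^(2t)cos(t) - K_2e^(2t)sin(t) - 2K_2e^(2t)cos(t), z(t) = -3K_1e^(2t)sin(t) + 2K_1e^(2t)cos(t) + 2K_2e^(2t)sin(t) + 3K_2e^(2t)cos(t)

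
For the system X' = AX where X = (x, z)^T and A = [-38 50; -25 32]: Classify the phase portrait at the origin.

A = [[-38,50],[-25,32]]; det(A-λI) = λ^2 + 6λ + 34.
λ = -3 ± 5i: negative real part.

stable spiral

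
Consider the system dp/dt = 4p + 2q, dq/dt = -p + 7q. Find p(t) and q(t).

p(t) = K_1e^(6t) + 2K_2e^(5t), q(t) = K_1e^(6t) + K_2e^(5t)

Coefficient matrix A = [[4, 2], [-1, 7]].
Characteristic polynomial det(A - λI) = λ^2 - 11λ + 30 = 0.
Eigenvalues λ = 6, 5.
For λ=6: (A-λI) row 1 is [-2, 2], so an eigenvector is (1, 1).
For λ=5: (A-λI) row 1 is [-1, 2], so an eigenvector is (2, 1).
General solution: K_1e^(6t)(1,1) + K_2e^(5t)(2,1).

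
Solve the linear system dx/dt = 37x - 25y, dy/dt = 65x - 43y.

Coefficient matrix A = [[37, -25], [65, -43]].
Characteristic polynomial det(A - λI) = λ^2 + 6λ + 34 = 0.
Eigenvalues λ = -3 ± 5i (complex conjugate pair).
For λ=-3+5i: an eigenvector is (2,3) - i(1,2) = (2 - i, 3 - 2i).
A real fundamental pair from Re and Im of e^((-3+5i)t)v: X_1 = e^(-3t)(cos(5t)·(2,3) + sin(5t)·(1,2)), X_2 = e^(-3t)(sin(5t)·(2,3) - cos(5t)·(1,2)).
General solution: C_1X_1 + C_2X_2.

x(t) = C_1e^(-3t)sin(5t) + 2C_1e^(-3t)cos(5t) + 2C_2e^(-3t)sin(5t) - C_2e^(-3t)cos(5t), y(t) = 2C_1e^(-3t)sin(5t) + 3C_1e^(-3t)cos(5t) + 3C_2e^(-3t)sin(5t) - 2C_2e^(-3t)cos(5t)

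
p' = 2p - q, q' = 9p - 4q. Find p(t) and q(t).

Coefficient matrix A = [[2, -1], [9, -4]].
Characteristic polynomial det(A - λI) = λ^2 + 2λ + 1 = 0.
Single eigenvalue λ = -1 with algebraic multiplicity 2.
Eigenvector v = (1,3); generalized eigenvector w with (A-λI)w=v is (0,-1).
General solution: e^(-t)[C_1·v + C_2·(t·v + w)].

p(t) = C_1e^(-t) + C_2te^(-t), q(t) = 3C_1e^(-t) + 3C_2te^(-t) - C_2e^(-t)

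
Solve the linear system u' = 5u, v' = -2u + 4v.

Coefficient matrix A = [[5, 0], [-2, 4]].
Characteristic polynomial det(A - λI) = λ^2 - 9λ + 20 = 0.
Eigenvalues λ = 5, 4.
For λ=5: (A-λI) row 2 is [-2, -1], so an eigenvector is (-1, 2).
For λ=4: (A-λI) row 1 is [1, 0], so an eigenvector is (0, -1).
General solution: K_1e^(5t)(-1,2) + K_2e^(4t)(0,-1).

u(t) = -K_1e^(5t), v(t) = 2K_1e^(5t) - K_2e^(4t)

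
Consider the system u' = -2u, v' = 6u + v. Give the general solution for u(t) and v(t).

u(t) = -C_2e^(-2t), v(t) = -C_1e^(t) + 2C_2e^(-2t)

Coefficient matrix A = [[-2, 0], [6, 1]].
Characteristic polynomial det(A - λI) = λ^2 + λ - 2 = 0.
Eigenvalues λ = 1, -2.
For λ=1: (A-λI) row 1 is [-3, 0], so an eigenvector is (0, -1).
For λ=-2: (A-λI) row 2 is [6, 3], so an eigenvector is (-1, 2).
General solution: C_1e^(t)(0,-1) + C_2e^(-2t)(-1,2).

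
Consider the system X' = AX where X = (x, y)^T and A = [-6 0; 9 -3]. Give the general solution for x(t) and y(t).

Coefficient matrix A = [[-6, 0], [9, -3]].
Characteristic polynomial det(A - λI) = λ^2 + 9λ + 18 = 0.
Eigenvalues λ = -6, -3.
For λ=-6: (A-λI) row 2 is [9, 3], so an eigenvector is (1, -3).
For λ=-3: (A-λI) row 1 is [-3, 0], so an eigenvector is (0, 1).
General solution: K_1e^(-6t)(1,-3) + K_2e^(-3t)(0,1).

x(t) = K_1e^(-6t), y(t) = -3K_1e^(-6t) + K_2e^(-3t)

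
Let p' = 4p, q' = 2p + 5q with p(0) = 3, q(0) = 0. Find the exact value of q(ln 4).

A = [[4,0],[2,5]]; eigenvalues λ = 5, 4.
Eigenvectors: (0,-1) for λ=5, (1,-2) for λ=4.
From the initial condition, c_1 = -6, c_2 = 3.
q(ln 4) = (-6)(4^5)(-1) + (3)(4^4)(-2) = 4608.

4608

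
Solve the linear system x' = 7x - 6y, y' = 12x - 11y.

Coefficient matrix A = [[7, -6], [12, -11]].
Characteristic polynomial det(A - λI) = λ^2 + 4λ - 5 = 0.
Eigenvalues λ = 1, -5.
For λ=1: (A-λI) row 1 is [6, -6], so an eigenvector is (1, 1).
For λ=-5: (A-λI) row 1 is [12, -6], so an eigenvector is (-1, -2).
General solution: c_1e^(t)(1,1) + c_2e^(-5t)(-1,-2).

x(t) = c_1e^(t) - c_2e^(-5t), y(t) = c_1e^(t) - 2c_2e^(-5t)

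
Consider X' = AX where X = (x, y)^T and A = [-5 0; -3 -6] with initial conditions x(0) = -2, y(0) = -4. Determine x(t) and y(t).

x(t) = -2e^(-5t), y(t) = 6e^(-5t) - 10e^(-6t)

Coefficient matrix A = [[-5, 0], [-3, -6]].
Characteristic polynomial det(A - λI) = λ^2 + 11λ + 30 = 0.
Eigenvalues λ = -5, -6.
For λ=-5: (A-λI) row 2 is [-3, -1], so an eigenvector is (-1, 3).
For λ=-6: (A-λI) row 1 is [1, 0], so an eigenvector is (0, 1).
General solution: c_1e^(-5t)(-1,3) + c_2e^(-6t)(0,1).
Applying x(0)=-2, y(0)=-4 gives c_1=2, c_2=-10.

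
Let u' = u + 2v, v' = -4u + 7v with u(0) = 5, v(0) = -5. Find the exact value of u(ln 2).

-200

A = [[1,2],[-4,7]]; eigenvalues λ = 5, 3.
Eigenvectors: (-1,-2) for λ=5, (-1,-1) for λ=3.
From the initial condition, c_1 = 10, c_2 = -15.
u(ln 2) = (10)(2^5)(-1) + (-15)(2^3)(-1) = -200.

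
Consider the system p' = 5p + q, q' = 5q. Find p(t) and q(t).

Coefficient matrix A = [[5, 1], [0, 5]].
Characteristic polynomial det(A - λI) = λ^2 - 10λ + 25 = 0.
Single eigenvalue λ = 5 with algebraic multiplicity 2.
Eigenvector v = (-1,0); generalized eigenvector w with (A-λI)w=v is (-3,-1).
General solution: e^(5t)[K_1·v + K_2·(t·v + w)].

p(t) = -K_1e^(5t) - K_2te^(5t) - 3K_2e^(5t), q(t) = -K_2e^(5t)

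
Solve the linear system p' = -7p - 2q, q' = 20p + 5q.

p(t) = K_1e^(-t)cos(2t) + K_2e^(-t)sin(2t), q(t) = K_1e^(-t)sin(2t) - 3K_1e^(-t)cos(2t) - 3K_2e^(-t)sin(2t) - K_2e^(-t)cos(2t)

Coefficient matrix A = [[-7, -2], [20, 5]].
Characteristic polynomial det(A - λI) = λ^2 + 2λ + 5 = 0.
Eigenvalues λ = -1 ± 2i (complex conjugate pair).
For λ=-1+2i: an eigenvector is (1,-3) - i(0,1) = (1, -3 - i).
A real fundamental pair from Re and Im of e^((-1+2i)t)v: X_1 = e^(-t)(cos(2t)·(1,-3) + sin(2t)·(0,1)), X_2 = e^(-t)(sin(2t)·(1,-3) - cos(2t)·(0,1)).
General solution: K_1X_1 + K_2X_2.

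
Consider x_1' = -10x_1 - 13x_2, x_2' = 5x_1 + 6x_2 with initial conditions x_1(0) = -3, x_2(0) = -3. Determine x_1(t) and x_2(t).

x_1(t) = 63e^(-2t)sin(t) - 3e^(-2t)cos(t), x_2(t) = -39e^(-2t)sin(t) - 3e^(-2t)cos(t)

Coefficient matrix A = [[-10, -13], [5, 6]].
Characteristic polynomial det(A - λI) = λ^2 + 4λ + 5 = 0.
Eigenvalues λ = -2 ± i (complex conjugate pair).
For λ=-2+i: an eigenvector is (2,-1) - i(-3,2) = (2 + 3i, -1 - 2i).
A real fundamental pair from Re and Im of e^((-2+i)t)v: X_1 = e^(-2t)(cos(t)·(2,-1) + sin(t)·(-3,2)), X_2 = e^(-2t)(sin(t)·(2,-1) - cos(t)·(-3,2)).
General solution: K_1X_1 + K_2X_2.
Applying x_1(0)=-3, x_2(0)=-3 gives K_1=-15, K_2=9.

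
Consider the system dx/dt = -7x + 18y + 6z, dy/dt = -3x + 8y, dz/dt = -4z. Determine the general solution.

x(t) = 3c_1e^(-t) + 2c_2e^(2t) - 4c_3e^(-4t), y(t) = c_1e^(-t) + c_2e^(2t) - c_3e^(-4t), z(t) = c_3e^(-4t)

Coefficient matrix A = [[-7, 18, 6], [-3, 8, 0], [0, 0, -4]].
det(A - λI) = 0 gives eigenvalues λ = -1, 2, -4.
For λ=-1: eigenvector (3,1,0).
For λ=2: eigenvector (2,1,0).
For λ=-4: eigenvector (-4,-1,1).
General solution: c_1e^(-t)(3,1,0) + c_2e^(2t)(2,1,0) + c_3e^(-4t)(-4,-1,1).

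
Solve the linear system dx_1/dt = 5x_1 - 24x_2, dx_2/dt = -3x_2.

x_1(t) = 3C_1e^(-3t) + C_2e^(5t), x_2(t) = C_1e^(-3t)

Coefficient matrix A = [[5, -24], [0, -3]].
Characteristic polynomial det(A - λI) = λ^2 - 2λ - 15 = 0.
Eigenvalues λ = -3, 5.
For λ=-3: (A-λI) row 1 is [8, -24], so an eigenvector is (3, 1).
For λ=5: (A-λI) row 1 is [0, -24], so an eigenvector is (1, 0).
General solution: C_1e^(-3t)(3,1) + C_2e^(5t)(1,0).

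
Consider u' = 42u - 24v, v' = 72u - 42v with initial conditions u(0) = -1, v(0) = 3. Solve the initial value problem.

u(t) = -10e^(6t) + 9e^(-6t), v(t) = -15e^(6t) + 18e^(-6t)

Coefficient matrix A = [[42, -24], [72, -42]].
Characteristic polynomial det(A - λI) = λ^2 - 36 = 0.
Eigenvalues λ = -6, 6.
For λ=-6: (A-λI) row 1 is [48, -24], so an eigenvector is (-1, -2).
For λ=6: (A-λI) row 1 is [36, -24], so an eigenvector is (-2, -3).
General solution: C_1e^(-6t)(-1,-2) + C_2e^(6t)(-2,-3).
Applying u(0)=-1, v(0)=3 gives C_1=-9, C_2=5.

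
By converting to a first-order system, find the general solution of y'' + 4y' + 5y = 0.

Let x_1 = y, x_2 = y'. Then x_1' = x_2 and x_2' = -5x_1 - 4x_2.
A = [[0,1],[-5,-4]]; det(A-λI) = λ^2 + 4λ + 5.
Eigenvalues λ = -2 ± i.

y(t) = c_1e^(-2t)cos(t) + c_2e^(-2t)sin(t)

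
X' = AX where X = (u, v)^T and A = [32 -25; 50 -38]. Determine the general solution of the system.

Coefficient matrix A = [[32, -25], [50, -38]].
Characteristic polynomial det(A - λI) = λ^2 + 6λ + 34 = 0.
Eigenvalues λ = -3 ± 5i (complex conjugate pair).
For λ=-3+5i: an eigenvector is (-2,-3) - i(1,1) = (-2 - i, -3 - i).
A real fundamental pair from Re and Im of e^((-3+5i)t)v: X_1 = e^(-3t)(cos(5t)·(-2,-3) + sin(5t)·(1,1)), X_2 = e^(-3t)(sin(5t)·(-2,-3) - cos(5t)·(1,1)).
General solution: K_1X_1 + K_2X_2.

u(t) = K_1e^(-3t)sin(5t) - 2K_1e^(-3t)cos(5t) - 2K_2e^(-3t)sin(5t) - K_2e^(-3t)cos(5t), v(t) = K_1e^(-3t)sin(5t) - 3K_1e^(-3t)cos(5t) - 3K_2e^(-3t)sin(5t) - K_2e^(-3t)cos(5t)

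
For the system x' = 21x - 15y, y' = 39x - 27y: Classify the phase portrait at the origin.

A = [[21,-15],[39,-27]]; det(A-λI) = λ^2 + 6λ + 18.
λ = -3 ± 3i: negative real part.

stable spiral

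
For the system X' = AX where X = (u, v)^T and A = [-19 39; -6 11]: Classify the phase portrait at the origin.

A = [[-19,39],[-6,11]]; det(A-λI) = λ^2 + 8λ + 25.
λ = -4 ± 3i: negative real part.

stable spiral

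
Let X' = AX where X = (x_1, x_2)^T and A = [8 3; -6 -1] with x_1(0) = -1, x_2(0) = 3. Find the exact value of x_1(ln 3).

A = [[8,3],[-6,-1]]; eigenvalues λ = 5, 2.
Eigenvectors: (1,-1) for λ=5, (-1,2) for λ=2.
From the initial condition, c_1 = 1, c_2 = 2.
x_1(ln 3) = (1)(3^5)(1) + (2)(3^2)(-1) = 225.

225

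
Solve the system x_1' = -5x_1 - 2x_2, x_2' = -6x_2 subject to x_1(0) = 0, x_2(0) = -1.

x_1(t) = 2e^(-5t) - 2e^(-6t), x_2(t) = -e^(-6t)

Coefficient matrix A = [[-5, -2], [0, -6]].
Characteristic polynomial det(A - λI) = λ^2 + 11λ + 30 = 0.
Eigenvalues λ = -6, -5.
For λ=-6: (A-λI) row 1 is [1, -2], so an eigenvector is (-2, -1).
For λ=-5: (A-λI) row 1 is [0, -2], so an eigenvector is (-1, 0).
General solution: C_1e^(-6t)(-2,-1) + C_2e^(-5t)(-1,0).
Applying x_1(0)=0, x_2(0)=-1 gives C_1=1, C_2=-2.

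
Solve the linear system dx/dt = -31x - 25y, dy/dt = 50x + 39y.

Coefficient matrix A = [[-31, -25], [50, 39]].
Characteristic polynomial det(A - λI) = λ^2 - 8λ + 41 = 0.
Eigenvalues λ = 4 ± 5i (complex conjugate pair).
For λ=4+5i: an eigenvector is (-2,3) - i(-1,1) = (-2 + i, 3 - i).
A real fundamental pair from Re and Im of e^((4+5i)t)v: X_1 = e^(4t)(cos(5t)·(-2,3) + sin(5t)·(-1,1)), X_2 = e^(4t)(sin(5t)·(-2,3) - cos(5t)·(-1,1)).
General solution: C_1X_1 + C_2X_2.

x(t) = -C_1e^(4t)sin(5t) - 2C_1e^(4t)cos(5t) - 2C_2e^(4t)sin(5t) + C_2e^(4t)cos(5t), y(t) = C_1e^(4t)sin(5t) + 3C_1e^(4t)cos(5t) + 3C_2e^(4t)sin(5t) - C_2e^(4t)cos(5t)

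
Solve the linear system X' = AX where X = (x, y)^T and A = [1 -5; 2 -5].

x(t) = C_1e^(-2t)sin(t) + 2C_1e^(-2t)cos(t) + 2C_2e^(-2t)sin(t) - C_2e^(-2t)cos(t), y(t) = C_1e^(-2t)sin(t) + C_1e^(-2t)cos(t) + C_2e^(-2t)sin(t) - C_2e^(-2t)cos(t)

Coefficient matrix A = [[1, -5], [2, -5]].
Characteristic polynomial det(A - λI) = λ^2 + 4λ + 5 = 0.
Eigenvalues λ = -2 ± i (complex conjugate pair).
For λ=-2+i: an eigenvector is (2,1) - i(1,1) = (2 - i, 1 - i).
A real fundamental pair from Re and Im of e^((-2+i)t)v: X_1 = e^(-2t)(cos(t)·(2,1) + sin(t)·(1,1)), X_2 = e^(-2t)(sin(t)·(2,1) - cos(t)·(1,1)).
General solution: C_1X_1 + C_2X_2.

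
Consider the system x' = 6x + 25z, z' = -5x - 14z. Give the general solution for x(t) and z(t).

Coefficient matrix A = [[6, 25], [-5, -14]].
Characteristic polynomial det(A - λI) = λ^2 + 8λ + 41 = 0.
Eigenvalues λ = -4 ± 5i (complex conjugate pair).
For λ=-4+5i: an eigenvector is (-1,0) - i(-2,1) = (-1 + 2i, 0 - i).
A real fundamental pair from Re and Im of e^((-4+5i)t)v: X_1 = e^(-4t)(cos(5t)·(-1,0) + sin(5t)·(-2,1)), X_2 = e^(-4t)(sin(5t)·(-1,0) - cos(5t)·(-2,1)).
General solution: C_1X_1 + C_2X_2.

x(t) = -2C_1e^(-4t)sin(5t) - C_1e^(-4t)cos(5t) - C_2e^(-4t)sin(5t) + 2C_2e^(-4t)cos(5t), z(t) = C_1e^(-4t)sin(5t) - C_2e^(-4t)cos(5t)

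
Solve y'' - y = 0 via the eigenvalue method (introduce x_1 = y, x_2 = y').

y(t) = C_1e^(-t) + C_2e^(t)

Let x_1 = y, x_2 = y'. Then x_1' = x_2 and x_2' = x_1.
A = [[0,1],[1,0]]; det(A-λI) = λ^2 - 1.
Eigenvalues λ = -1, 1 with eigenvectors (1,-1), (1,1).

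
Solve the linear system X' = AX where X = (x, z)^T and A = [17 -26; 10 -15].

x(t) = 3K_1e^(t)sin(2t) + 2K_1e^(t)cos(2t) + 2K_2e^(t)sin(2t) - 3K_2e^(t)cos(2t), z(t) = 2K_1e^(t)sin(2t) + K_1e^(t)cos(2t) + K_2e^(t)sin(2t) - 2K_2e^(t)cos(2t)

Coefficient matrix A = [[17, -26], [10, -15]].
Characteristic polynomial det(A - λI) = λ^2 - 2λ + 5 = 0.
Eigenvalues λ = 1 ± 2i (complex conjugate pair).
For λ=1+2i: an eigenvector is (2,1) - i(3,2) = (2 - 3i, 1 - 2i).
A real fundamental pair from Re and Im of e^((1+2i)t)v: X_1 = e^(t)(cos(2t)·(2,1) + sin(2t)·(3,2)), X_2 = e^(t)(sin(2t)·(2,1) - cos(2t)·(3,2)).
General solution: K_1X_1 + K_2X_2.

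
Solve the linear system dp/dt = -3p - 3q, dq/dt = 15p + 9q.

Coefficient matrix A = [[-3, -3], [15, 9]].
Characteristic polynomial det(A - λI) = λ^2 - 6λ + 18 = 0.
Eigenvalues λ = 3 ± 3i (complex conjugate pair).
For λ=3+3i: an eigenvector is (1,-2) - i(0,1) = (1, -2 - i).
A real fundamental pair from Re and Im of e^((3+3i)t)v: X_1 = e^(3t)(cos(3t)·(1,-2) + sin(3t)·(0,1)), X_2 = e^(3t)(sin(3t)·(1,-2) - cos(3t)·(0,1)).
General solution: C_1X_1 + C_2X_2.

p(t) = C_1e^(3t)cos(3t) + C_2e^(3t)sin(3t), q(t) = C_1e^(3t)sin(3t) - 2C_1e^(3t)cos(3t) - 2C_2e^(3t)sin(3t) - C_2e^(3t)cos(3t)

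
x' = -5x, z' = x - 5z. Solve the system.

x(t) = -C_2e^(-5t), z(t) = -C_1e^(-5t) - C_2te^(-5t) - 2C_2e^(-5t)

Coefficient matrix A = [[-5, 0], [1, -5]].
Characteristic polynomial det(A - λI) = λ^2 + 10λ + 25 = 0.
Single eigenvalue λ = -5 with algebraic multiplicity 2.
Eigenvector v = (0,-1); generalized eigenvector w with (A-λI)w=v is (-1,-2).
General solution: e^(-5t)[C_1·v + C_2·(t·v + w)].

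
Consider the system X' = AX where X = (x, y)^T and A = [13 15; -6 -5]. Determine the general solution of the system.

x(t) = 2K_1e^(4t)sin(3t) - K_1e^(4t)cos(3t) - K_2e^(4t)sin(3t) - 2K_2e^(4t)cos(3t), y(t) = -K_1e^(4t)sin(3t) + K_1e^(4t)cos(3t) + K_2e^(4t)sin(3t) + K_2e^(4t)cos(3t)

Coefficient matrix A = [[13, 15], [-6, -5]].
Characteristic polynomial det(A - λI) = λ^2 - 8λ + 25 = 0.
Eigenvalues λ = 4 ± 3i (complex conjugate pair).
For λ=4+3i: an eigenvector is (-1,1) - i(2,-1) = (-1 - 2i, 1 + i).
A real fundamental pair from Re and Im of e^((4+3i)t)v: X_1 = e^(4t)(cos(3t)·(-1,1) + sin(3t)·(2,-1)), X_2 = e^(4t)(sin(3t)·(-1,1) - cos(3t)·(2,-1)).
General solution: K_1X_1 + K_2X_2.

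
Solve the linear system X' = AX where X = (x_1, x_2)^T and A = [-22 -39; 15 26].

x_1(t) = 2K_1e^(2t)sin(3t) + 3K_1e^(2t)cos(3t) + 3K_2e^(2t)sin(3t) - 2K_2e^(2t)cos(3t), x_2(t) = -K_1e^(2t)sin(3t) - 2K_1e^(2t)cos(3t) - 2K_2e^(2t)sin(3t) + K_2e^(2t)cos(3t)

Coefficient matrix A = [[-22, -39], [15, 26]].
Characteristic polynomial det(A - λI) = λ^2 - 4λ + 13 = 0.
Eigenvalues λ = 2 ± 3i (complex conjugate pair).
For λ=2+3i: an eigenvector is (3,-2) - i(2,-1) = (3 - 2i, -2 + i).
A real fundamental pair from Re and Im of e^((2+3i)t)v: X_1 = e^(2t)(cos(3t)·(3,-2) + sin(3t)·(2,-1)), X_2 = e^(2t)(sin(3t)·(3,-2) - cos(3t)·(2,-1)).
General solution: K_1X_1 + K_2X_2.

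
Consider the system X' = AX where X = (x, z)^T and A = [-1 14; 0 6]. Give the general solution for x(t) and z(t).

x(t) = 2c_1e^(6t) + c_2e^(-t), z(t) = c_1e^(6t)

Coefficient matrix A = [[-1, 14], [0, 6]].
Characteristic polynomial det(A - λI) = λ^2 - 5λ - 6 = 0.
Eigenvalues λ = 6, -1.
For λ=6: (A-λI) row 1 is [-7, 14], so an eigenvector is (2, 1).
For λ=-1: (A-λI) row 1 is [0, 14], so an eigenvector is (1, 0).
General solution: c_1e^(6t)(2,1) + c_2e^(-t)(1,0).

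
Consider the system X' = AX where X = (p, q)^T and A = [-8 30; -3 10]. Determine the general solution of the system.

Coefficient matrix A = [[-8, 30], [-3, 10]].
Characteristic polynomial det(A - λI) = λ^2 - 2λ + 10 = 0.
Eigenvalues λ = 1 ± 3i (complex conjugate pair).
For λ=1+3i: an eigenvector is (1,0) - i(-3,-1) = (1 + 3i, 0 + i).
A real fundamental pair from Re and Im of e^((1+3i)t)v: X_1 = e^(t)(cos(3t)·(1,0) + sin(3t)·(-3,-1)), X_2 = e^(t)(sin(3t)·(1,0) - cos(3t)·(-3,-1)).
General solution: c_1X_1 + c_2X_2.

p(t) = -3c_1e^(t)sin(3t) + c_1e^(t)cos(3t) + c_2e^(t)sin(3t) + 3c_2e^(t)cos(3t), q(t) = -c_1e^(t)sin(3t) + c_2e^(t)cos(3t)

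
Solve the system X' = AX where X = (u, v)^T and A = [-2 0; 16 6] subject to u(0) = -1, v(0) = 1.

u(t) = -e^(-2t), v(t) = -e^(6t) + 2e^(-2t)

Coefficient matrix A = [[-2, 0], [16, 6]].
Characteristic polynomial det(A - λI) = λ^2 - 4λ - 12 = 0.
Eigenvalues λ = -2, 6.
For λ=-2: (A-λI) row 2 is [16, 8], so an eigenvector is (-1, 2).
For λ=6: (A-λI) row 1 is [-8, 0], so an eigenvector is (0, 1).
General solution: c_1e^(-2t)(-1,2) + c_2e^(6t)(0,1).
Applying u(0)=-1, v(0)=1 gives c_1=1, c_2=-1.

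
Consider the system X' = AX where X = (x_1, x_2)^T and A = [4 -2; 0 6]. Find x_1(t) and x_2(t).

Coefficient matrix A = [[4, -2], [0, 6]].
Characteristic polynomial det(A - λI) = λ^2 - 10λ + 24 = 0.
Eigenvalues λ = 4, 6.
For λ=4: (A-λI) row 1 is [0, -2], so an eigenvector is (1, 0).
For λ=6: (A-λI) row 1 is [-2, -2], so an eigenvector is (-1, 1).
General solution: K_1e^(4t)(1,0) + K_2e^(6t)(-1,1).

x_1(t) = K_1e^(4t) - K_2e^(6t), x_2(t) = K_2e^(6t)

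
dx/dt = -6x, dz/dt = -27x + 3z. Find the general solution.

Coefficient matrix A = [[-6, 0], [-27, 3]].
Characteristic polynomial det(A - λI) = λ^2 + 3λ - 18 = 0.
Eigenvalues λ = -6, 3.
For λ=-6: (A-λI) row 2 is [-27, 9], so an eigenvector is (-1, -3).
For λ=3: (A-λI) row 1 is [-9, 0], so an eigenvector is (0, -1).
General solution: C_1e^(-6t)(-1,-3) + C_2e^(3t)(0,-1).

x(t) = -C_1e^(-6t), z(t) = -3C_1e^(-6t) - C_2e^(3t)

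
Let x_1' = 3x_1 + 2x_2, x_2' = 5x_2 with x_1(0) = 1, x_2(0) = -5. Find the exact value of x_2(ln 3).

A = [[3,2],[0,5]]; eigenvalues λ = 3, 5.
Eigenvectors: (-1,0) for λ=3, (1,1) for λ=5.
From the initial condition, c_1 = -6, c_2 = -5.
x_2(ln 3) = (-6)(3^3)(0) + (-5)(3^5)(1) = -1215.

-1215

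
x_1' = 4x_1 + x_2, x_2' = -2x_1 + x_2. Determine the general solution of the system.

Coefficient matrix A = [[4, 1], [-2, 1]].
Characteristic polynomial det(A - λI) = λ^2 - 5λ + 6 = 0.
Eigenvalues λ = 3, 2.
For λ=3: (A-λI) row 1 is [1, 1], so an eigenvector is (-1, 1).
For λ=2: (A-λI) row 1 is [2, 1], so an eigenvector is (1, -2).
General solution: C_1e^(3t)(-1,1) + C_2e^(2t)(1,-2).

x_1(t) = -C_1e^(3t) + C_2e^(2t), x_2(t) = C_1e^(3t) - 2C_2e^(2t)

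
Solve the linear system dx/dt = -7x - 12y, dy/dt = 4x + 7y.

x(t) = 2c_1e^(-t) - 3c_2e^(t), y(t) = -c_1e^(-t) + 2c_2e^(t)

Coefficient matrix A = [[-7, -12], [4, 7]].
Characteristic polynomial det(A - λI) = λ^2 - 1 = 0.
Eigenvalues λ = -1, 1.
For λ=-1: (A-λI) row 1 is [-6, -12], so an eigenvector is (2, -1).
For λ=1: (A-λI) row 1 is [-8, -12], so an eigenvector is (-3, 2).
General solution: c_1e^(-t)(2,-1) + c_2e^(t)(-3,2).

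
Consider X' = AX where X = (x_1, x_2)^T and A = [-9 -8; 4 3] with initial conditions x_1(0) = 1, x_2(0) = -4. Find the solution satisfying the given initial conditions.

Coefficient matrix A = [[-9, -8], [4, 3]].
Characteristic polynomial det(A - λI) = λ^2 + 6λ + 5 = 0.
Eigenvalues λ = -5, -1.
For λ=-5: (A-λI) row 1 is [-4, -8], so an eigenvector is (-2, 1).
For λ=-1: (A-λI) row 1 is [-8, -8], so an eigenvector is (1, -1).
General solution: C_1e^(-5t)(-2,1) + C_2e^(-t)(1,-1).
Applying x_1(0)=1, x_2(0)=-4 gives C_1=3, C_2=7.

x_1(t) = 7e^(-t) - 6e^(-5t), x_2(t) = -7e^(-t) + 3e^(-5t)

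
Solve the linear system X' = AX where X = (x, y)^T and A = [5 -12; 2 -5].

x(t) = 3C_1e^(t) + 2C_2e^(-t), y(t) = C_1e^(t) + C_2e^(-t)

Coefficient matrix A = [[5, -12], [2, -5]].
Characteristic polynomial det(A - λI) = λ^2 - 1 = 0.
Eigenvalues λ = 1, -1.
For λ=1: (A-λI) row 1 is [4, -12], so an eigenvector is (3, 1).
For λ=-1: (A-λI) row 1 is [6, -12], so an eigenvector is (2, 1).
General solution: C_1e^(t)(3,1) + C_2e^(-t)(2,1).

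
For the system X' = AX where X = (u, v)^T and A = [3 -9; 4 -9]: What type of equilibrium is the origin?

stable improper node

A = [[3,-9],[4,-9]]; det(A-λI) = λ^2 + 6λ + 9.
repeated λ = -3 with a single eigenvector.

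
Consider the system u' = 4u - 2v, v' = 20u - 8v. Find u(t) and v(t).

Coefficient matrix A = [[4, -2], [20, -8]].
Characteristic polynomial det(A - λI) = λ^2 + 4λ + 8 = 0.
Eigenvalues λ = -2 ± 2i (complex conjugate pair).
For λ=-2+2i: an eigenvector is (0,1) - i(-1,-3) = (0 + i, 1 + 3i).
A real fundamental pair from Re and Im of e^((-2+2i)t)v: X_1 = e^(-2t)(cos(2t)·(0,1) + sin(2t)·(-1,-3)), X_2 = e^(-2t)(sin(2t)·(0,1) - cos(2t)·(-1,-3)).
General solution: c_1X_1 + c_2X_2.

u(t) = -c_1e^(-2t)sin(2t) + c_2e^(-2t)cos(2t), v(t) = -3c_1e^(-2t)sin(2t) + c_1e^(-2t)cos(2t) + c_2e^(-2t)sin(2t) + 3c_2e^(-2t)cos(2t)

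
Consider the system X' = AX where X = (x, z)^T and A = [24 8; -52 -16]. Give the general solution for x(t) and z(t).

x(t) = K_1e^(4t)sin(4t) + K_1e^(4t)cos(4t) + K_2e^(4t)sin(4t) - K_2e^(4t)cos(4t), z(t) = -3K_1e^(4t)sin(4t) - 2K_1e^(4t)cos(4t) - 2K_2e^(4t)sin(4t) + 3K_2e^(4t)cos(4t)

Coefficient matrix A = [[24, 8], [-52, -16]].
Characteristic polynomial det(A - λI) = λ^2 - 8λ + 32 = 0.
Eigenvalues λ = 4 ± 4i (complex conjugate pair).
For λ=4+4i: an eigenvector is (1,-2) - i(1,-3) = (1 - i, -2 + 3i).
A real fundamental pair from Re and Im of e^((4+4i)t)v: X_1 = e^(4t)(cos(4t)·(1,-2) + sin(4t)·(1,-3)), X_2 = e^(4t)(sin(4t)·(1,-2) - cos(4t)·(1,-3)).
General solution: K_1X_1 + K_2X_2.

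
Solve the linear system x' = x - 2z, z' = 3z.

Coefficient matrix A = [[1, -2], [0, 3]].
Characteristic polynomial det(A - λI) = λ^2 - 4λ + 3 = 0.
Eigenvalues λ = 1, 3.
For λ=1: (A-λI) row 1 is [0, -2], so an eigenvector is (1, 0).
For λ=3: (A-λI) row 1 is [-2, -2], so an eigenvector is (1, -1).
General solution: c_1e^(t)(1,0) + c_2e^(3t)(1,-1).

x(t) = c_1e^(t) + c_2e^(3t), z(t) = -c_2e^(3t)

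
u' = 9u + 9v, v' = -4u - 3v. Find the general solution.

u(t) = 3c_1e^(3t) + 3c_2te^(3t) - c_2e^(3t), v(t) = -2c_1e^(3t) - 2c_2te^(3t) + c_2e^(3t)

Coefficient matrix A = [[9, 9], [-4, -3]].
Characteristic polynomial det(A - λI) = λ^2 - 6λ + 9 = 0.
Single eigenvalue λ = 3 with algebraic multiplicity 2.
Eigenvector v = (3,-2); generalized eigenvector w with (A-λI)w=v is (-1,1).
General solution: e^(3t)[c_1·v + c_2·(t·v + w)].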